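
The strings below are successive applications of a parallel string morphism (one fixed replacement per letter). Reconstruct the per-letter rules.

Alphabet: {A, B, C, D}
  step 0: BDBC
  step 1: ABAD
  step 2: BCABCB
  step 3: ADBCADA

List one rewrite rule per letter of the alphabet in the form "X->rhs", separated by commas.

A->BC, B->A, C->D, D->B

  step 2 ⇒ step 3: BCABCB ⇒ A·D·BC·A·D·A
    A ↦ BC
    B ↦ A
    C ↦ D
  step 0 ⇒ step 1: BDBC ⇒ A·B·A·D
    D ↦ B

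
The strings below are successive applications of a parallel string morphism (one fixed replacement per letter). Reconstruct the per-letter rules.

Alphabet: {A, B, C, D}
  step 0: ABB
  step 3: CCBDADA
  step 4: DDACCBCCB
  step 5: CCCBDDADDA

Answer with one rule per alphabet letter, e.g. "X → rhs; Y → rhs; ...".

A->CB, B->A, C->D, D->C

  step 4 ⇒ step 5: DDACCBCCB ⇒ C·C·CB·D·D·A·D·D·A
    A ↦ CB
    B ↦ A
    C ↦ D
    D ↦ C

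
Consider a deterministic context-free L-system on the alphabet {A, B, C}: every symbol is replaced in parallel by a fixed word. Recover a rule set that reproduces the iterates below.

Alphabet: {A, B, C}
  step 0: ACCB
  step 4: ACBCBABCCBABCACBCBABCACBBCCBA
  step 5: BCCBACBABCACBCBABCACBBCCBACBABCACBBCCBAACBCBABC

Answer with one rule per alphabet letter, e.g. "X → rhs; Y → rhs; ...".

  step 4 ⇒ step 5: ACBCBABCCBABCACBCBABCACBBCCBA ⇒ BC·CB·A·CB·A·BC·A·CB·CB·A·BC·A·CB·BC·CB·A·CB·A·BC·A·CB·BC·CB·A·A·CB·CB·A·BC
    A ↦ BC
    B ↦ A
    C ↦ CB

A->BC, B->A, C->CB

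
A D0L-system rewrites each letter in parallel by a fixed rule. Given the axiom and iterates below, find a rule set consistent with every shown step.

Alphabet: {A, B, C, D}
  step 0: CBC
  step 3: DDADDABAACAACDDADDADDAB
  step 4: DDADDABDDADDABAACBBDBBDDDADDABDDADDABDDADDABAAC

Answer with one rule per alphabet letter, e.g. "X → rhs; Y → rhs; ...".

A->B, B->AAC, C->D, D->DDA

  step 3 ⇒ step 4: DDADDABAACAACDDADDADDAB ⇒ DDA·DDA·B·DDA·DDA·B·AAC·B·B·D·B·B·D·DDA·DDA·B·DDA·DDA·B·DDA·DDA·B·AAC
    A ↦ B
    B ↦ AAC
    C ↦ D
    D ↦ DDA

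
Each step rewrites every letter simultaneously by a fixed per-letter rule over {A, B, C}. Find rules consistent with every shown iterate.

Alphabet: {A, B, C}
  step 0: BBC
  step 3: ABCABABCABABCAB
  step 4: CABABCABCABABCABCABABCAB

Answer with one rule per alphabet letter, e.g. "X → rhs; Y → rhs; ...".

A->C, B->AB, C->AB

  step 3 ⇒ step 4: ABCABABCABABCAB ⇒ C·AB·AB·C·AB·C·AB·AB·C·AB·C·AB·AB·C·AB
    A ↦ C
    B ↦ AB
    C ↦ AB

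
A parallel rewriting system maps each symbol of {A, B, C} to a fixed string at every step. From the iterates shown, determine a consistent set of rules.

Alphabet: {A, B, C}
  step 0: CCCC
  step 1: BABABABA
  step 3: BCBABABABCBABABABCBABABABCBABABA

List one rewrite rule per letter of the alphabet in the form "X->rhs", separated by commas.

  step 0 ⇒ step 1: CCCC ⇒ BA·BA·BA·BA
    C ↦ BA
    A ↦ CC  (constrained at step 1)
    B ↦ BC  (constrained at step 1)

A->CC, B->BC, C->BA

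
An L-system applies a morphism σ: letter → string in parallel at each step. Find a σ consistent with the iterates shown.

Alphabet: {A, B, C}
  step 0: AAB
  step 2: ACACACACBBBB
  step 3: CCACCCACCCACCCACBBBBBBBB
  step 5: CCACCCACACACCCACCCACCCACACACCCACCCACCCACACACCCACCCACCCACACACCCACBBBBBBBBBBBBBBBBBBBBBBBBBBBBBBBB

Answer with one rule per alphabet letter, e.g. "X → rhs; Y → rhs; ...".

A->CC, B->BB, C->AC

  step 2 ⇒ step 3: ACACACACBBBB ⇒ CC·AC·CC·AC·CC·AC·CC·AC·BB·BB·BB·BB
    A ↦ CC
    B ↦ BB
    C ↦ AC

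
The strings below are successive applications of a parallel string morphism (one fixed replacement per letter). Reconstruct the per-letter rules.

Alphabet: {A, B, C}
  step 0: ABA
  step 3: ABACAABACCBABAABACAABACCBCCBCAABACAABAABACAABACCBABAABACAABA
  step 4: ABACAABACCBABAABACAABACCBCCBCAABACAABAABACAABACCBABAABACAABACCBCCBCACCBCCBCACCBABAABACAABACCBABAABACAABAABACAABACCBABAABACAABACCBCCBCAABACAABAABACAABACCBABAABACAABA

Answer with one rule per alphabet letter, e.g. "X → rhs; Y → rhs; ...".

A->ABA, B->CA, C->CCB

  step 3 ⇒ step 4: ABACAABACCBABAABACAABACCBCCBCAABACAABAABACAABACCBABAABACAABA ⇒ ABA·CA·ABA·CCB·ABA·ABA·CA·ABA·CCB·CCB·CA·ABA·CA·ABA·ABA·CA·ABA·CCB·ABA·ABA·CA·ABA·CCB·CCB·CA·CCB·CCB·CA·CCB·ABA·ABA·CA·ABA·CCB·ABA·ABA·CA·ABA·ABA·CA·ABA·CCB·ABA·ABA·CA·ABA·CCB·CCB·CA·ABA·CA·ABA·ABA·CA·ABA·CCB·ABA·ABA·CA·ABA
    A ↦ ABA
    B ↦ CA
    C ↦ CCB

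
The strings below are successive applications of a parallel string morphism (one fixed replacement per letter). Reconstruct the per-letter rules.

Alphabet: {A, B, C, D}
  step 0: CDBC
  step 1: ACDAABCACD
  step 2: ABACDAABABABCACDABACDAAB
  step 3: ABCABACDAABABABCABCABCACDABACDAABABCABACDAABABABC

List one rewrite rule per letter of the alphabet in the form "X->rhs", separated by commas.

A->AB, B->C, C->ACD, D->AAB

  step 2 ⇒ step 3: ABACDAABABABCACDABACDAAB ⇒ AB·C·AB·ACD·AAB·AB·AB·C·AB·C·AB·C·ACD·AB·ACD·AAB·AB·C·AB·ACD·AAB·AB·AB·C
    A ↦ AB
    B ↦ C
    C ↦ ACD
    D ↦ AAB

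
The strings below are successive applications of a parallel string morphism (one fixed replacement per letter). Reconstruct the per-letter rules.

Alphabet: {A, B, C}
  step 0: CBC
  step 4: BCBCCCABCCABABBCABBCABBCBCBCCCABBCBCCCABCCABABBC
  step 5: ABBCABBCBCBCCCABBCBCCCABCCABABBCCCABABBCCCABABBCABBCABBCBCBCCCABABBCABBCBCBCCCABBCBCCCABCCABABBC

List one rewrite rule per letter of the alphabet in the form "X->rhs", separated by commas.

A->CC, B->AB, C->BC

  step 4 ⇒ step 5: BCBCCCABCCABABBCABBCABBCBCBCCCABBCBCCCABCCABABBC ⇒ AB·BC·AB·BC·BC·BC·CC·AB·BC·BC·CC·AB·CC·AB·AB·BC·CC·AB·AB·BC·CC·AB·AB·BC·AB·BC·AB·BC·BC·BC·CC·AB·AB·BC·AB·BC·BC·BC·CC·AB·BC·BC·CC·AB·CC·AB·AB·BC
    A ↦ CC
    B ↦ AB
    C ↦ BC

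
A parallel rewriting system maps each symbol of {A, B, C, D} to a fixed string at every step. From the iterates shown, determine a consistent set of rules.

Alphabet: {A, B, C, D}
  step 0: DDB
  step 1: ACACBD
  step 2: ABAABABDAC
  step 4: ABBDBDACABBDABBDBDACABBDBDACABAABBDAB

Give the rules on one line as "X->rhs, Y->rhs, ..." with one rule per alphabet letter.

  step 1 ⇒ step 2: ACACBD ⇒ AB·A·AB·A·BD·AC
    A ↦ AB
    B ↦ BD
    C ↦ A
    D ↦ AC

A->AB, B->BD, C->A, D->AC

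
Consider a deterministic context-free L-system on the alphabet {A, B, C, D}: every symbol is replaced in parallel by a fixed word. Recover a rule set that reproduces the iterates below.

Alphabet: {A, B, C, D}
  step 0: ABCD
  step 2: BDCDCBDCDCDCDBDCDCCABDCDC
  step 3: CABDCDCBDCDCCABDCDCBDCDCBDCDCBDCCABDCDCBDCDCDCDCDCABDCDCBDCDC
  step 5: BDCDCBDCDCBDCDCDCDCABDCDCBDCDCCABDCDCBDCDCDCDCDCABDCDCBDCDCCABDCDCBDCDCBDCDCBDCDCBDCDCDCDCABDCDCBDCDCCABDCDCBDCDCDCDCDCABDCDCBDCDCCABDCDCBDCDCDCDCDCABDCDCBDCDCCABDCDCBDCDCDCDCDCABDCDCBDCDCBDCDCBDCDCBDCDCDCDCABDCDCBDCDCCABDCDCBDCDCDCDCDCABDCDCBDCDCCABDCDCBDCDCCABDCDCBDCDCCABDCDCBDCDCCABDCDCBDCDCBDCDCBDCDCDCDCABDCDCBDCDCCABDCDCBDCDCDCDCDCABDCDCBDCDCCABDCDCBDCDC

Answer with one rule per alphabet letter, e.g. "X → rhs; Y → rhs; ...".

A->DCD, B->CA, C->DC, D->BDC

  step 2 ⇒ step 3: BDCDCBDCDCDCDBDCDCCABDCDC ⇒ CA·BDC·DC·BDC·DC·CA·BDC·DC·BDC·DC·BDC·DC·BDC·CA·BDC·DC·BDC·DC·DC·DCD·CA·BDC·DC·BDC·DC
    A ↦ DCD
    B ↦ CA
    C ↦ DC
    D ↦ BDC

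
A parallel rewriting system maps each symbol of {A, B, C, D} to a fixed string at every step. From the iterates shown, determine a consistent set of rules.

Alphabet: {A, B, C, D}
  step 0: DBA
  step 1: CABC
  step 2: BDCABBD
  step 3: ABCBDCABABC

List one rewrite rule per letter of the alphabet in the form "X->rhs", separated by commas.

  step 2 ⇒ step 3: BDCABBD ⇒ AB·C·BD·C·AB·AB·C
    A ↦ C
    B ↦ AB
    C ↦ BD
    D ↦ C

A->C, B->AB, C->BD, D->C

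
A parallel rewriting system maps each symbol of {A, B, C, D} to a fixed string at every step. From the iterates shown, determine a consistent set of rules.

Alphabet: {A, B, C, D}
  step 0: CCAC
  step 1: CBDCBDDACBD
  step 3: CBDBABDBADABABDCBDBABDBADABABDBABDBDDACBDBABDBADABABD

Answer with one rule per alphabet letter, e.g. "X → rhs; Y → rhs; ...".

A->DA, B->BA, C->CBD, D->BD

  step 0 ⇒ step 1: CCAC ⇒ CBD·CBD·DA·CBD
    A ↦ DA
    C ↦ CBD
    B ↦ BA  (constrained at step 1)
    D ↦ BD  (constrained at step 1)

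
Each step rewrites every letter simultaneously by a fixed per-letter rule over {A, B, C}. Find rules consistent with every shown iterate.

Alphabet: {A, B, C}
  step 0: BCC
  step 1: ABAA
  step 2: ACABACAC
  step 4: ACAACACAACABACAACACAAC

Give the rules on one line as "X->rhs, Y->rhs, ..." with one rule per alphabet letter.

  step 1 ⇒ step 2: ABAA ⇒ AC·AB·AC·AC
    A ↦ AC
    B ↦ AB
  step 0 ⇒ step 1: BCC ⇒ AB·A·A
    C ↦ A

A->AC, B->AB, C->A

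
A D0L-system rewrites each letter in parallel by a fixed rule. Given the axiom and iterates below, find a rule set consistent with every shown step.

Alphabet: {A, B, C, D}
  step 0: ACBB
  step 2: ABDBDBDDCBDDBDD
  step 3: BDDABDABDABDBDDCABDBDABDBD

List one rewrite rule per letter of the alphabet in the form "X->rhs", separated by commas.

A->BDD, B->A, C->DC, D->BD

  step 2 ⇒ step 3: ABDBDBDDCBDDBDD ⇒ BDD·A·BD·A·BD·A·BD·BD·DC·A·BD·BD·A·BD·BD
    A ↦ BDD
    B ↦ A
    C ↦ DC
    D ↦ BD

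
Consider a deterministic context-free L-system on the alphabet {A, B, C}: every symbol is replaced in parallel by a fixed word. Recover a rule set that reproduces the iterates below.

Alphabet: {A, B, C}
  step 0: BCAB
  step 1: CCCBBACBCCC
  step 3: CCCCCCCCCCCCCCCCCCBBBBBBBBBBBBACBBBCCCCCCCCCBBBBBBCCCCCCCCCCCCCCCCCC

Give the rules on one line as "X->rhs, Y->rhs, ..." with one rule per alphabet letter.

  step 0 ⇒ step 1: BCAB ⇒ CCC·BB·ACB·CCC
    A ↦ ACB
    B ↦ CCC
    C ↦ BB

A->ACB, B->CCC, C->BB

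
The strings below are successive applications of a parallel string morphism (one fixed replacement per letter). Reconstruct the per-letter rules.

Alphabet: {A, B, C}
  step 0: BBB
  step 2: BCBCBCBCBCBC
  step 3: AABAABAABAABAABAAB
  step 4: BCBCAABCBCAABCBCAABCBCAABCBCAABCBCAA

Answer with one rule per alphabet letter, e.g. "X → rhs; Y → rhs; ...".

  step 3 ⇒ step 4: AABAABAABAABAABAAB ⇒ BC·BC·AA·BC·BC·AA·BC·BC·AA·BC·BC·AA·BC·BC·AA·BC·BC·AA
    A ↦ BC
    B ↦ AA
  step 2 ⇒ step 3: BCBCBCBCBCBC ⇒ AA·B·AA·B·AA·B·AA·B·AA·B·AA·B
    C ↦ B

A->BC, B->AA, C->B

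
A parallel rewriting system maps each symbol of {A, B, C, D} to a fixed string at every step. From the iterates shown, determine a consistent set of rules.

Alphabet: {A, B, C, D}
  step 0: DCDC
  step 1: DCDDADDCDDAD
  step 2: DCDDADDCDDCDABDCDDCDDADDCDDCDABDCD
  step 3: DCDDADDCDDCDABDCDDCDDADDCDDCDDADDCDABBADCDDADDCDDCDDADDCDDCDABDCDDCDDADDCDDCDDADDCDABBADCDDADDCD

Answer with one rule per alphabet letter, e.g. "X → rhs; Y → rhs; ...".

  step 2 ⇒ step 3: DCDDADDCDDCDABDCDDCDDADDCDDCDABDCD ⇒ DCD·DAD·DCD·DCD·AB·DCD·DCD·DAD·DCD·DCD·DAD·DCD·AB·BA·DCD·DAD·DCD·DCD·DAD·DCD·DCD·AB·DCD·DCD·DAD·DCD·DCD·DAD·DCD·AB·BA·DCD·DAD·DCD
    A ↦ AB
    B ↦ BA
    C ↦ DAD
    D ↦ DCD

A->AB, B->BA, C->DAD, D->DCD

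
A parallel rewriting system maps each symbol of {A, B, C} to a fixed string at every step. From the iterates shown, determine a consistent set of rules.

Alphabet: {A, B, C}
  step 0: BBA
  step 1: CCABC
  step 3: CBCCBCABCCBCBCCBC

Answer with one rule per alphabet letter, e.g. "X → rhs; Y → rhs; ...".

A->ABC, B->C, C->BC

  step 0 ⇒ step 1: BBA ⇒ C·C·ABC
    A ↦ ABC
    B ↦ C
    C ↦ BC  (constrained at step 1)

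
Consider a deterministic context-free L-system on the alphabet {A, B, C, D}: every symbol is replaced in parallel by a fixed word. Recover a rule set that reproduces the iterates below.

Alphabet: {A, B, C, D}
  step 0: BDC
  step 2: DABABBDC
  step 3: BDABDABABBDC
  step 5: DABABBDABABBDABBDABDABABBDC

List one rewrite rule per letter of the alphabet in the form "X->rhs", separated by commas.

  step 2 ⇒ step 3: DABABBDC ⇒ B·D·AB·D·AB·AB·B·DC
    A ↦ D
    B ↦ AB
    C ↦ DC
    D ↦ B

A->D, B->AB, C->DC, D->B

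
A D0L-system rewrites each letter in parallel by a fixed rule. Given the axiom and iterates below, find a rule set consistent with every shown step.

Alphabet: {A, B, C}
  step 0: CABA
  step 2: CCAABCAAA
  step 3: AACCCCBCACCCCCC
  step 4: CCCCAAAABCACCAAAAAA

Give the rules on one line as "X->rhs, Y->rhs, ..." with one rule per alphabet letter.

  step 3 ⇒ step 4: AACCCCBCACCCCCC ⇒ CC·CC·A·A·A·A·BC·A·CC·A·A·A·A·A·A
    A ↦ CC
    B ↦ BC
    C ↦ A

A->CC, B->BC, C->A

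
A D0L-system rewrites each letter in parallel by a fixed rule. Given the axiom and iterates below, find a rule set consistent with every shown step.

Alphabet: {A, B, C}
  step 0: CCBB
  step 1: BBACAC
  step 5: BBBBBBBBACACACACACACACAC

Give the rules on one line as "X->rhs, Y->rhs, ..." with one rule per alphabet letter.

  step 0 ⇒ step 1: CCBB ⇒ B·B·AC·AC
    B ↦ AC
    C ↦ B
    A ↦ B  (constrained at step 1)

A->B, B->AC, C->B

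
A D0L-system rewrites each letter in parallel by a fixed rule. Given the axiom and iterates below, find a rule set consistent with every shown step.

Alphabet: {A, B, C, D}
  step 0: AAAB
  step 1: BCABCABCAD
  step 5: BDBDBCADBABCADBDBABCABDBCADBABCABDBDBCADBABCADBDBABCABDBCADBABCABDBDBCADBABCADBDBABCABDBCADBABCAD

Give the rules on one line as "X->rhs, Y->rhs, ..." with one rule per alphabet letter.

A->BCA, B->D, C->BA, D->B

  step 0 ⇒ step 1: AAAB ⇒ BCA·BCA·BCA·D
    A ↦ BCA
    B ↦ D
    C ↦ BA  (constrained at step 1)
    D ↦ B  (constrained at step 1)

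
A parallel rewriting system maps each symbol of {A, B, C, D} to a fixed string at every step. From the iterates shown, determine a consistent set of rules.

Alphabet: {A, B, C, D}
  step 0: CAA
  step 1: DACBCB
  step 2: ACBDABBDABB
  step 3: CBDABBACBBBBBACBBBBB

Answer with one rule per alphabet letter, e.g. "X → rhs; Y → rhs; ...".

  step 2 ⇒ step 3: ACBDABBDABB ⇒ CB·DA·BB·A·CB·BB·BB·A·CB·BB·BB
    A ↦ CB
    B ↦ BB
    C ↦ DA
    D ↦ A

A->CB, B->BB, C->DA, D->A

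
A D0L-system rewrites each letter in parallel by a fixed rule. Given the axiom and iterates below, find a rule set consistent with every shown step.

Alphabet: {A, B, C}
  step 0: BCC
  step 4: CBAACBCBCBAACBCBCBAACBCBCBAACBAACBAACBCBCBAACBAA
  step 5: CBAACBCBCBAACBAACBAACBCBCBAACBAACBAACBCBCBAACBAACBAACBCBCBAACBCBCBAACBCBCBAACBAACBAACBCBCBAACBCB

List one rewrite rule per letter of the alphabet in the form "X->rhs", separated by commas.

  step 4 ⇒ step 5: CBAACBCBCBAACBCBCBAACBCBCBAACBAACBAACBCBCBAACBAA ⇒ CB·AA·CB·CB·CB·AA·CB·AA·CB·AA·CB·CB·CB·AA·CB·AA·CB·AA·CB·CB·CB·AA·CB·AA·CB·AA·CB·CB·CB·AA·CB·CB·CB·AA·CB·CB·CB·AA·CB·AA·CB·AA·CB·CB·CB·AA·CB·CB
    A ↦ CB
    B ↦ AA
    C ↦ CB

A->CB, B->AA, C->CB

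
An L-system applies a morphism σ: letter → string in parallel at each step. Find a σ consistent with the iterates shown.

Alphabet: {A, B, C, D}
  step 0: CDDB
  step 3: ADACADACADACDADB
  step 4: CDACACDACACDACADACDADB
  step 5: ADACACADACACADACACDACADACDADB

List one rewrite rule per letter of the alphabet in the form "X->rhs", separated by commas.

A->C, B->DB, C->A, D->DA

  step 4 ⇒ step 5: CDACACDACACDACADACDADB ⇒ A·DA·C·A·C·A·DA·C·A·C·A·DA·C·A·C·DA·C·A·DA·C·DA·DB
    A ↦ C
    B ↦ DB
    C ↦ A
    D ↦ DA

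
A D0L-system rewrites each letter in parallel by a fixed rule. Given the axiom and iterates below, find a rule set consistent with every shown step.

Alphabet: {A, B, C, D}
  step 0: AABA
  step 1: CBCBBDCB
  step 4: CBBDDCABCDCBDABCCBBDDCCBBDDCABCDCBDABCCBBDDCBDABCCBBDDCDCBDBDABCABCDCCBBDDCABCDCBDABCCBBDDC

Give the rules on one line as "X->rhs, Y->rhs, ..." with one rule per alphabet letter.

A->CB, B->BD, C->DC, D->ABC

  step 0 ⇒ step 1: AABA ⇒ CB·CB·BD·CB
    A ↦ CB
    B ↦ BD
    C ↦ DC  (constrained at step 1)
    D ↦ ABC  (constrained at step 1)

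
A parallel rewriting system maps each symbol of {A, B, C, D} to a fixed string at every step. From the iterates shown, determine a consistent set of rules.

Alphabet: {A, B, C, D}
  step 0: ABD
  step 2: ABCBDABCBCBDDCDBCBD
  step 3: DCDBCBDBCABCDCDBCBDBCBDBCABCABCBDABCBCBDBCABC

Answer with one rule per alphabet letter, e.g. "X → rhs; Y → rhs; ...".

  step 2 ⇒ step 3: ABCBDABCBCBDDCDBCBD ⇒ DCD·BC·BD·BC·ABC·DCD·BC·BD·BC·BD·BC·ABC·ABC·BD·ABC·BC·BD·BC·ABC
    A ↦ DCD
    B ↦ BC
    C ↦ BD
    D ↦ ABC

A->DCD, B->BC, C->BD, D->ABC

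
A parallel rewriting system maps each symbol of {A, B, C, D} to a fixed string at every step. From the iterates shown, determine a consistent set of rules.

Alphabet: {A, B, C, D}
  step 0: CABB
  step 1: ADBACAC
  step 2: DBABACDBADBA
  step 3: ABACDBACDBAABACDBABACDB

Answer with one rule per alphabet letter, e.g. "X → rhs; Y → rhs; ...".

  step 2 ⇒ step 3: DBABACDBADBA ⇒ AB·AC·DB·AC·DB·A·AB·AC·DB·AB·AC·DB
    A ↦ DB
    B ↦ AC
    C ↦ A
    D ↦ AB

A->DB, B->AC, C->A, D->AB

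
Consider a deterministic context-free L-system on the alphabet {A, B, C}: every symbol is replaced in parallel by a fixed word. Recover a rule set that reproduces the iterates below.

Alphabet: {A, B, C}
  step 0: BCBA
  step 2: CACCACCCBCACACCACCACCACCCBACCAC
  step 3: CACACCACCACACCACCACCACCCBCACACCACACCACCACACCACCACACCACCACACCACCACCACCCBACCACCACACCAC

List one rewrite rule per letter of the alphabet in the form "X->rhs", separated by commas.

A->AC, B->CCB, C->CAC

  step 2 ⇒ step 3: CACCACCCBCACACCACCACCACCCBACCAC ⇒ CAC·AC·CAC·CAC·AC·CAC·CAC·CAC·CCB·CAC·AC·CAC·AC·CAC·CAC·AC·CAC·CAC·AC·CAC·CAC·AC·CAC·CAC·CAC·CCB·AC·CAC·CAC·AC·CAC
    A ↦ AC
    B ↦ CCB
    C ↦ CAC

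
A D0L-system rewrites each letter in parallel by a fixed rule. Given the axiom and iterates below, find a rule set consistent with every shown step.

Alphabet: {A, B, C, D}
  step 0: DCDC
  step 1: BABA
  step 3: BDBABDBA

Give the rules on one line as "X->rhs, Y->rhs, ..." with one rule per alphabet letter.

  step 0 ⇒ step 1: DCDC ⇒ B·A·B·A
    C ↦ A
    D ↦ B
    A ↦ C  (constrained at step 1)
    B ↦ DB  (constrained at step 1)

A->C, B->DB, C->A, D->B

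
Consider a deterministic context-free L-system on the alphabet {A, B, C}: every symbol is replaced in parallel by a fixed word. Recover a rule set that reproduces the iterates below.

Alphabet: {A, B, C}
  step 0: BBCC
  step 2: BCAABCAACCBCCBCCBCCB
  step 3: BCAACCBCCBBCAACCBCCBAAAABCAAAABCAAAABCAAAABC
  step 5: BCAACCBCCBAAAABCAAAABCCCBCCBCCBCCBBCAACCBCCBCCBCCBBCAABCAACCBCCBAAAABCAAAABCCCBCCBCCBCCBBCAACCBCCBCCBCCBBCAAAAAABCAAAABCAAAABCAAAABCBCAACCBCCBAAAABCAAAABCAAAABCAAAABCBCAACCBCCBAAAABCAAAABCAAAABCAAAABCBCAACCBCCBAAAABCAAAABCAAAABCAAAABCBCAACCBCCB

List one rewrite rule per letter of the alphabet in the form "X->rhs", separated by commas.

  step 2 ⇒ step 3: BCAABCAACCBCCBCCBCCB ⇒ BC·AA·CCB·CCB·BC·AA·CCB·CCB·AA·AA·BC·AA·AA·BC·AA·AA·BC·AA·AA·BC
    A ↦ CCB
    B ↦ BC
    C ↦ AA

A->CCB, B->BC, C->AA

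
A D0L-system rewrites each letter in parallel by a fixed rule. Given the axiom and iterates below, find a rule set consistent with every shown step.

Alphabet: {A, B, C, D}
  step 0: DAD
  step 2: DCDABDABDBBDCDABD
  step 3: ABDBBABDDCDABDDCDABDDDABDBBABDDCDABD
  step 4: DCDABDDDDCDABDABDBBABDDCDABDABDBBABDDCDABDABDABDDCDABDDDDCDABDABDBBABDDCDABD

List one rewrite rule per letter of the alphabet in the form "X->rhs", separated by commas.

  step 3 ⇒ step 4: ABDBBABDDCDABDDCDABDDDABDBBABDDCDABD ⇒ DC·D·ABD·D·D·DC·D·ABD·ABD·BB·ABD·DC·D·ABD·ABD·BB·ABD·DC·D·ABD·ABD·ABD·DC·D·ABD·D·D·DC·D·ABD·ABD·BB·ABD·DC·D·ABD
    A ↦ DC
    B ↦ D
    C ↦ BB
    D ↦ ABD

A->DC, B->D, C->BB, D->ABD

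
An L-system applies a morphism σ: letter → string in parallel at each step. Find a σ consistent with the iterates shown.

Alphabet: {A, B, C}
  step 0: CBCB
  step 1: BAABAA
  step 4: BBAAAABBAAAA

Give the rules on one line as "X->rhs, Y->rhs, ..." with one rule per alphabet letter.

  step 0 ⇒ step 1: CBCB ⇒ B·AA·B·AA
    B ↦ AA
    C ↦ B
    A ↦ C  (constrained at step 1)

A->C, B->AA, C->B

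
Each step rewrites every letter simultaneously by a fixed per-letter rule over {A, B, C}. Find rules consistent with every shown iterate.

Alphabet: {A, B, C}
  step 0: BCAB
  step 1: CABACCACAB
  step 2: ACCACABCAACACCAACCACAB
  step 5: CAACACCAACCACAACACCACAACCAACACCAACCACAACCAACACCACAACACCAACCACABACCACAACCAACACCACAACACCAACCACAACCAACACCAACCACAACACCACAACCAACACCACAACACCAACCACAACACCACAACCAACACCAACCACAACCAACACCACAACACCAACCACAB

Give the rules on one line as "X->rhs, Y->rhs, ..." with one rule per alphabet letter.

A->CA, B->CAB, C->AC

  step 1 ⇒ step 2: CABACCACAB ⇒ AC·CA·CAB·CA·AC·AC·CA·AC·CA·CAB
    A ↦ CA
    B ↦ CAB
    C ↦ AC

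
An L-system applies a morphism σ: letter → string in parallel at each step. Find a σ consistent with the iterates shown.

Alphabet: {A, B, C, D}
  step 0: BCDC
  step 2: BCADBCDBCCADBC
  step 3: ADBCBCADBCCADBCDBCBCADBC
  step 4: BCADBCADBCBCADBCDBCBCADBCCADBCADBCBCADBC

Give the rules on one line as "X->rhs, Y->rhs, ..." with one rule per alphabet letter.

  step 3 ⇒ step 4: ADBCBCADBCCADBCDBCBCADBC ⇒ B·C·A·DBC·A·DBC·B·C·A·DBC·DBC·B·C·A·DBC·C·A·DBC·A·DBC·B·C·A·DBC
    A ↦ B
    B ↦ A
    C ↦ DBC
    D ↦ C

A->B, B->A, C->DBC, D->C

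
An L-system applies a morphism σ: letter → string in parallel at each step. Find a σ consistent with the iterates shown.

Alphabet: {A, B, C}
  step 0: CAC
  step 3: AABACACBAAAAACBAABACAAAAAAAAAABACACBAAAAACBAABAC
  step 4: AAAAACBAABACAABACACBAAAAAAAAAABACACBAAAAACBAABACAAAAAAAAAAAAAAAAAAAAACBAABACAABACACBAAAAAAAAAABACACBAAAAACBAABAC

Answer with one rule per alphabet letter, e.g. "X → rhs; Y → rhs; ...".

  step 3 ⇒ step 4: AABACACBAAAAACBAABACAAAAAAAAAABACACBAAAAACBAABAC ⇒ AA·AA·ACB·AA·BAC·AA·BAC·ACB·AA·AA·AA·AA·AA·BAC·ACB·AA·AA·ACB·AA·BAC·AA·AA·AA·AA·AA·AA·AA·AA·AA·AA·ACB·AA·BAC·AA·BAC·ACB·AA·AA·AA·AA·AA·BAC·ACB·AA·AA·ACB·AA·BAC
    A ↦ AA
    B ↦ ACB
    C ↦ BAC

A->AA, B->ACB, C->BAC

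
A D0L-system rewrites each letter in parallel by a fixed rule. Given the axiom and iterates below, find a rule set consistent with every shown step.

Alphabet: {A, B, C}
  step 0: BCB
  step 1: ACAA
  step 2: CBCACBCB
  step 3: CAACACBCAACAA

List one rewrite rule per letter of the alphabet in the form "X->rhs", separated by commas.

  step 2 ⇒ step 3: CBCACBCB ⇒ CA·A·CA·CB·CA·A·CA·A
    A ↦ CB
    B ↦ A
    C ↦ CA

A->CB, B->A, C->CA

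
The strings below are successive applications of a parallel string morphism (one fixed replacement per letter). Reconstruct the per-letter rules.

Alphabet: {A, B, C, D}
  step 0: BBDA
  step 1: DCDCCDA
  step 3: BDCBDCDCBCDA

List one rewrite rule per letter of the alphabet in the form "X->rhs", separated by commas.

  step 0 ⇒ step 1: BBDA ⇒ DC·DC·C·DA
    A ↦ DA
    B ↦ DC
    D ↦ C
    C ↦ B  (constrained at step 1)

A->DA, B->DC, C->B, D->C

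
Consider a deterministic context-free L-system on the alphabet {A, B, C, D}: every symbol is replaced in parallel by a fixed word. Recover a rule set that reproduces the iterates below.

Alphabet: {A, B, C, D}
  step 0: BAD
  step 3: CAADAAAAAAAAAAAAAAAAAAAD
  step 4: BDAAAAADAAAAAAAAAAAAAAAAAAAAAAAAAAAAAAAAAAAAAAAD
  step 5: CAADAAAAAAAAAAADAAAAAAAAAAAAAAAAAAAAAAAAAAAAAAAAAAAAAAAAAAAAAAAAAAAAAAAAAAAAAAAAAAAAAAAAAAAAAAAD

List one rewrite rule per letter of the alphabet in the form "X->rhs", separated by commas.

A->AA, B->CA, C->BD, D->AD

  step 4 ⇒ step 5: BDAAAAADAAAAAAAAAAAAAAAAAAAAAAAAAAAAAAAAAAAAAAAD ⇒ CA·AD·AA·AA·AA·AA·AA·AD·AA·AA·AA·AA·AA·AA·AA·AA·AA·AA·AA·AA·AA·AA·AA·AA·AA·AA·AA·AA·AA·AA·AA·AA·AA·AA·AA·AA·AA·AA·AA·AA·AA·AA·AA·AA·AA·AA·AA·AD
    A ↦ AA
    B ↦ CA
    D ↦ AD
  step 3 ⇒ step 4: CAADAAAAAAAAAAAAAAAAAAAD ⇒ BD·AA·AA·AD·AA·AA·AA·AA·AA·AA·AA·AA·AA·AA·AA·AA·AA·AA·AA·AA·AA·AA·AA·AD
    C ↦ BD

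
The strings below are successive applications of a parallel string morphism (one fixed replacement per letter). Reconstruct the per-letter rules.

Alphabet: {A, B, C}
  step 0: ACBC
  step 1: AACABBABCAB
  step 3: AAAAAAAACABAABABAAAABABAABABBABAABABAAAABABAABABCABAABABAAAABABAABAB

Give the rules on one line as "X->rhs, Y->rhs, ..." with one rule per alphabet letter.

A->AA, B->BAB, C->CAB

  step 0 ⇒ step 1: ACBC ⇒ AA·CAB·BAB·CAB
    A ↦ AA
    B ↦ BAB
    C ↦ CAB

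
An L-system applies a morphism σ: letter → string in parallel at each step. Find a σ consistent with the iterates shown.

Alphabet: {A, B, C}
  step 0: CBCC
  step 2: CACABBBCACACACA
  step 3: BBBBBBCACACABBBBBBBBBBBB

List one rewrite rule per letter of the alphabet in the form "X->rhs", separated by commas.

A->B, B->CA, C->BB

  step 2 ⇒ step 3: CACABBBCACACACA ⇒ BB·B·BB·B·CA·CA·CA·BB·B·BB·B·BB·B·BB·B
    A ↦ B
    B ↦ CA
    C ↦ BB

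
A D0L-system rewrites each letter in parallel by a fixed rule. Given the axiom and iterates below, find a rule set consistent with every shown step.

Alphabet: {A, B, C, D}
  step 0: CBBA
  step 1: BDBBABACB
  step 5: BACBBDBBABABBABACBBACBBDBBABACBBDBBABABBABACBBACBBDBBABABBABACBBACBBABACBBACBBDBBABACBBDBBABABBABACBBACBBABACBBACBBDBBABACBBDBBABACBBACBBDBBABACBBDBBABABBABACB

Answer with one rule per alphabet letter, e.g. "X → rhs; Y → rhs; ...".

  step 0 ⇒ step 1: CBBA ⇒ BDB·BA·BA·CB
    A ↦ CB
    B ↦ BA
    C ↦ BDB
    D ↦ B  (constrained at step 1)

A->CB, B->BA, C->BDB, D->B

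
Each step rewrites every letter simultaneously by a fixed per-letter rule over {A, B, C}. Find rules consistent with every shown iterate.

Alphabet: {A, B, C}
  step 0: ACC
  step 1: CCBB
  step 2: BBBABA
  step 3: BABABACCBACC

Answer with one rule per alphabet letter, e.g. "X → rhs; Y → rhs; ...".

  step 2 ⇒ step 3: BBBABA ⇒ BA·BA·BA·CC·BA·CC
    A ↦ CC
    B ↦ BA
  step 0 ⇒ step 1: ACC ⇒ CC·B·B
    C ↦ B

A->CC, B->BA, C->B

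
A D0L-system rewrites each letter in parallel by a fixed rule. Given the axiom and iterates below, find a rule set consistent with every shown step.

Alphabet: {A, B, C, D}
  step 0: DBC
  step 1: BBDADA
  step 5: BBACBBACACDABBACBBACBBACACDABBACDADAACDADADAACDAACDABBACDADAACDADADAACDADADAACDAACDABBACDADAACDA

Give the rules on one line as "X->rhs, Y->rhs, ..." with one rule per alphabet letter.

A->AC, B->DA, C->DA, D->BB

  step 0 ⇒ step 1: DBC ⇒ BB·DA·DA
    B ↦ DA
    C ↦ DA
    D ↦ BB
    A ↦ AC  (constrained at step 1)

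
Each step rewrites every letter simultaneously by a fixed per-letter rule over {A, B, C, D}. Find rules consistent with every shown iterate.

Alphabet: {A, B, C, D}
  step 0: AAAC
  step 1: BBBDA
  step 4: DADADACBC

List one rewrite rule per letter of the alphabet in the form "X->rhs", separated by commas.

A->B, B->D, C->DA, D->C

  step 0 ⇒ step 1: AAAC ⇒ B·B·B·DA
    A ↦ B
    C ↦ DA
    B ↦ D  (constrained at step 1)
    D ↦ C  (constrained at step 1)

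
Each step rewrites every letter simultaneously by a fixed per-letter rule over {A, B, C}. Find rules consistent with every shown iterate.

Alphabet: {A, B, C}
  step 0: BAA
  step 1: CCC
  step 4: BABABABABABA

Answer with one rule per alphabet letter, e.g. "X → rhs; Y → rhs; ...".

A->C, B->C, C->BA

  step 0 ⇒ step 1: BAA ⇒ C·C·C
    A ↦ C
    B ↦ C
    C ↦ BA  (constrained at step 1)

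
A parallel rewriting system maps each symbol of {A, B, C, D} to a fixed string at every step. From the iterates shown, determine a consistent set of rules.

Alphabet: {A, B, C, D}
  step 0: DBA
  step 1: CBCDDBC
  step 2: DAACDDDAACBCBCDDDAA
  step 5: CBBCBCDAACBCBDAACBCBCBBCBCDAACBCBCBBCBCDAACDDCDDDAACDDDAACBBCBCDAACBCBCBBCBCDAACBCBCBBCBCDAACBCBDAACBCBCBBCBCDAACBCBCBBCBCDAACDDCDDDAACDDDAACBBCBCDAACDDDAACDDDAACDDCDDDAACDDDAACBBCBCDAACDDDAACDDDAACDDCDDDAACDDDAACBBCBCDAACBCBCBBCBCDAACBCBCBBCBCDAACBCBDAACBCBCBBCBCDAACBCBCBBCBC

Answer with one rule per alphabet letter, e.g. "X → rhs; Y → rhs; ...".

  step 1 ⇒ step 2: CBCDDBC ⇒ DAA·CDD·DAA·CB·CB·CDD·DAA
    B ↦ CDD
    C ↦ DAA
    D ↦ CB
  step 0 ⇒ step 1: DBA ⇒ CB·CDD·BC
    A ↦ BC

A->BC, B->CDD, C->DAA, D->CB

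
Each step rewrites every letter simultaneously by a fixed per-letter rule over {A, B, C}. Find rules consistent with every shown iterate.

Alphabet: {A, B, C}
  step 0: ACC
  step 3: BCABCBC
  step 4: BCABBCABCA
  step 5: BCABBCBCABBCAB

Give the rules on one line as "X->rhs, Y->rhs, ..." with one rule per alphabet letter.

A->B, B->BC, C->A

  step 4 ⇒ step 5: BCABBCABCA ⇒ BC·A·B·BC·BC·A·B·BC·A·B
    A ↦ B
    B ↦ BC
    C ↦ A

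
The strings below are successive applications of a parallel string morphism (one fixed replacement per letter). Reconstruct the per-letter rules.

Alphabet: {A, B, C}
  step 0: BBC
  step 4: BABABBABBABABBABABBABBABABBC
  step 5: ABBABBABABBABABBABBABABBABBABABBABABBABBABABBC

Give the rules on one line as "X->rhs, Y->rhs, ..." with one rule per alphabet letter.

  step 4 ⇒ step 5: BABABBABBABABBABABBABBABABBC ⇒ AB·B·AB·B·AB·AB·B·AB·AB·B·AB·B·AB·AB·B·AB·B·AB·AB·B·AB·AB·B·AB·B·AB·AB·BC
    A ↦ B
    B ↦ AB
    C ↦ BC

A->B, B->AB, C->BC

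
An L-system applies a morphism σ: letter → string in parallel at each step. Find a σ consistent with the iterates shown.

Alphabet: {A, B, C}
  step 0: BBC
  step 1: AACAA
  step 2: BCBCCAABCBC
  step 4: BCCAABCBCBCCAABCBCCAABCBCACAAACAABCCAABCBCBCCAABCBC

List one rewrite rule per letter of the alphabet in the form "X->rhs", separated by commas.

A->BC, B->A, C->CAA

  step 1 ⇒ step 2: AACAA ⇒ BC·BC·CAA·BC·BC
    A ↦ BC
    C ↦ CAA
  step 0 ⇒ step 1: BBC ⇒ A·A·CAA
    B ↦ A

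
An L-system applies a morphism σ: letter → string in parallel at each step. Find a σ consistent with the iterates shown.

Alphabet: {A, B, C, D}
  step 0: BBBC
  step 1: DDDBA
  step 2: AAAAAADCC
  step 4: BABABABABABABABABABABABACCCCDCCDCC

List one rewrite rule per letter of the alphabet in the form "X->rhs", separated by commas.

  step 1 ⇒ step 2: DDDBA ⇒ AA·AA·AA·D·CC
    A ↦ CC
    B ↦ D
    D ↦ AA
  step 0 ⇒ step 1: BBBC ⇒ D·D·D·BA
    C ↦ BA

A->CC, B->D, C->BA, D->AA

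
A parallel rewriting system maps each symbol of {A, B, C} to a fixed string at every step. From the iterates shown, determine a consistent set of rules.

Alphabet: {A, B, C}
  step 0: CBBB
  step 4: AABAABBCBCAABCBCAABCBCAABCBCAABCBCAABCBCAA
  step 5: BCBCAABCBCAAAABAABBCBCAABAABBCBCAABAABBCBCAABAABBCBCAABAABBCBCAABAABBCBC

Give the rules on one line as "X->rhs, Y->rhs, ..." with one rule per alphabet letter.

A->BC, B->AA, C->B

  step 4 ⇒ step 5: AABAABBCBCAABCBCAABCBCAABCBCAABCBCAABCBCAA ⇒ BC·BC·AA·BC·BC·AA·AA·B·AA·B·BC·BC·AA·B·AA·B·BC·BC·AA·B·AA·B·BC·BC·AA·B·AA·B·BC·BC·AA·B·AA·B·BC·BC·AA·B·AA·B·BC·BC
    A ↦ BC
    B ↦ AA
    C ↦ B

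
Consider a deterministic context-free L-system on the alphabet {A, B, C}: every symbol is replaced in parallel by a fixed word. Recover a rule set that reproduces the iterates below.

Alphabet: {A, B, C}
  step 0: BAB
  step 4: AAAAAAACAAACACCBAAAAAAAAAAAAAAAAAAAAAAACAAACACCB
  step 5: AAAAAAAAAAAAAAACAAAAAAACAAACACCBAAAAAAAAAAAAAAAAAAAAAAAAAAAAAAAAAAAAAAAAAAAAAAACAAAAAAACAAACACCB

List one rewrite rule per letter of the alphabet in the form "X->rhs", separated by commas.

  step 4 ⇒ step 5: AAAAAAACAAACACCBAAAAAAAAAAAAAAAAAAAAAAACAAACACCB ⇒ AA·AA·AA·AA·AA·AA·AA·AC·AA·AA·AA·AC·AA·AC·AC·CB·AA·AA·AA·AA·AA·AA·AA·AA·AA·AA·AA·AA·AA·AA·AA·AA·AA·AA·AA·AA·AA·AA·AA·AC·AA·AA·AA·AC·AA·AC·AC·CB
    A ↦ AA
    B ↦ CB
    C ↦ AC

A->AA, B->CB, C->AC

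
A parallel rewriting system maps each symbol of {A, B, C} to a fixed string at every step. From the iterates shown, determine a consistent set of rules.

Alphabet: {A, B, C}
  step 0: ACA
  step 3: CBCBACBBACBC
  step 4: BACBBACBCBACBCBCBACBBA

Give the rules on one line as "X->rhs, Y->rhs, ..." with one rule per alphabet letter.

  step 3 ⇒ step 4: CBCBACBBACBC ⇒ BA·CB·BA·CB·C·BA·CB·CB·C·BA·CB·BA
    A ↦ C
    B ↦ CB
    C ↦ BA

A->C, B->CB, C->BA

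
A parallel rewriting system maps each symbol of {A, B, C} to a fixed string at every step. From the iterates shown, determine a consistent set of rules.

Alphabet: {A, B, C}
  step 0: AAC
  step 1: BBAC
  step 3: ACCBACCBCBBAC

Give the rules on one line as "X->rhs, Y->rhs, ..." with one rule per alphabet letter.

  step 0 ⇒ step 1: AAC ⇒ B·B·AC
    A ↦ B
    C ↦ AC
    B ↦ CB  (constrained at step 1)

A->B, B->CB, C->AC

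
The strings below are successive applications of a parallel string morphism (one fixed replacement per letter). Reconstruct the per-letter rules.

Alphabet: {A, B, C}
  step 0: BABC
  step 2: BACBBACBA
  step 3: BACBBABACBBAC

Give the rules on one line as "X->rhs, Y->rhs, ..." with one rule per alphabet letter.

A->C, B->BA, C->B

  step 2 ⇒ step 3: BACBBACBA ⇒ BA·C·B·BA·BA·C·B·BA·C
    A ↦ C
    B ↦ BA
    C ↦ B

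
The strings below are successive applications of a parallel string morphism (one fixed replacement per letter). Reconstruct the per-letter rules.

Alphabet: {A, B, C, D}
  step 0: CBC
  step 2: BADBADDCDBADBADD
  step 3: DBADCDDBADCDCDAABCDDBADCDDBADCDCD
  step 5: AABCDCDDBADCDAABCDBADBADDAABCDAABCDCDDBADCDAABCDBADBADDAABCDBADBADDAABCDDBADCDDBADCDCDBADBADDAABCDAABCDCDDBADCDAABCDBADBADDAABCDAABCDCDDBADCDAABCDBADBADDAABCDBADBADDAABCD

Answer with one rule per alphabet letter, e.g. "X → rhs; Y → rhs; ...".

  step 2 ⇒ step 3: BADBADDCDBADBADD ⇒ D·BAD·CD·D·BAD·CD·CD·AAB·CD·D·BAD·CD·D·BAD·CD·CD
    A ↦ BAD
    B ↦ D
    C ↦ AAB
    D ↦ CD

A->BAD, B->D, C->AAB, D->CD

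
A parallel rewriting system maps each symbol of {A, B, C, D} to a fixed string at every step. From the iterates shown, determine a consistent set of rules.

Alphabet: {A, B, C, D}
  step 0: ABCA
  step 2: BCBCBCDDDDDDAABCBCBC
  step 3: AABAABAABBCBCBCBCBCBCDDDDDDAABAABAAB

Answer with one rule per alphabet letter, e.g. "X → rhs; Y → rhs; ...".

  step 2 ⇒ step 3: BCBCBCDDDDDDAABCBCBC ⇒ AA·B·AA·B·AA·B·BC·BC·BC·BC·BC·BC·DDD·DDD·AA·B·AA·B·AA·B
    A ↦ DDD
    B ↦ AA
    C ↦ B
    D ↦ BC

A->DDD, B->AA, C->B, D->BC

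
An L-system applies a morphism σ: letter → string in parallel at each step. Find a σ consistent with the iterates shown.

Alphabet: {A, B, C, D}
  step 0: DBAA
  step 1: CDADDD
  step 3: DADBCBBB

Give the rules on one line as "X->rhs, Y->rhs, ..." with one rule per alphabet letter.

  step 0 ⇒ step 1: DBAA ⇒ C·DAD·D·D
    A ↦ D
    B ↦ DAD
    D ↦ C
    C ↦ B  (constrained at step 1)

A->D, B->DAD, C->B, D->C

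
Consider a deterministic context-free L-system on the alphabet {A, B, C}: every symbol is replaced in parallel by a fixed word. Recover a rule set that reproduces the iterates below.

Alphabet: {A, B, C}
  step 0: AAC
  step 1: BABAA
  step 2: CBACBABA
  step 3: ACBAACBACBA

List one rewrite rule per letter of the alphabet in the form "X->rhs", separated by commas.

A->BA, B->C, C->A

  step 2 ⇒ step 3: CBACBABA ⇒ A·C·BA·A·C·BA·C·BA
    A ↦ BA
    B ↦ C
    C ↦ A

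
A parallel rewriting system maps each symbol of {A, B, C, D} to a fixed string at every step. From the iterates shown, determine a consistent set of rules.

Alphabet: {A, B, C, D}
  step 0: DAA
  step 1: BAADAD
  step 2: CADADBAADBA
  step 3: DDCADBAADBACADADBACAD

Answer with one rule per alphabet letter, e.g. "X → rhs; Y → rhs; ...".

A->AD, B->C, C->DDC, D->BA

  step 2 ⇒ step 3: CADADBAADBA ⇒ DDC·AD·BA·AD·BA·C·AD·AD·BA·C·AD
    A ↦ AD
    B ↦ C
    C ↦ DDC
    D ↦ BA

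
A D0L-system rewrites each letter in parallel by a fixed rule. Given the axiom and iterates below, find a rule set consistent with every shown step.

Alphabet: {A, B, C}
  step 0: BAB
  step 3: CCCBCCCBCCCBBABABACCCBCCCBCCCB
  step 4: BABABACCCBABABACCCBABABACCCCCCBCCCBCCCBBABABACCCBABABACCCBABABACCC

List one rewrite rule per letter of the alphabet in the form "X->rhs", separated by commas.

  step 3 ⇒ step 4: CCCBCCCBCCCBBABABACCCBCCCBCCCB ⇒ BA·BA·BA·CCC·BA·BA·BA·CCC·BA·BA·BA·CCC·CCC·B·CCC·B·CCC·B·BA·BA·BA·CCC·BA·BA·BA·CCC·BA·BA·BA·CCC
    A ↦ B
    B ↦ CCC
    C ↦ BA

A->B, B->CCC, C->BA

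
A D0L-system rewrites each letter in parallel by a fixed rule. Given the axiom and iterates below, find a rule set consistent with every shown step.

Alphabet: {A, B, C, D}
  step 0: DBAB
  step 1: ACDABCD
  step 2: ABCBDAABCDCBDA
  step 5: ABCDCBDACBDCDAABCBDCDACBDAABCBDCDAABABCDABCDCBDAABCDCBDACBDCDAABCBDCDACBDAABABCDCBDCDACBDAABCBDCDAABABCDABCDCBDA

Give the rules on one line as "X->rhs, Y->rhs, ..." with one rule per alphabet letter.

A->AB, B->CD, C->CBD, D->A

  step 1 ⇒ step 2: ACDABCD ⇒ AB·CBD·A·AB·CD·CBD·A
    A ↦ AB
    B ↦ CD
    C ↦ CBD
    D ↦ A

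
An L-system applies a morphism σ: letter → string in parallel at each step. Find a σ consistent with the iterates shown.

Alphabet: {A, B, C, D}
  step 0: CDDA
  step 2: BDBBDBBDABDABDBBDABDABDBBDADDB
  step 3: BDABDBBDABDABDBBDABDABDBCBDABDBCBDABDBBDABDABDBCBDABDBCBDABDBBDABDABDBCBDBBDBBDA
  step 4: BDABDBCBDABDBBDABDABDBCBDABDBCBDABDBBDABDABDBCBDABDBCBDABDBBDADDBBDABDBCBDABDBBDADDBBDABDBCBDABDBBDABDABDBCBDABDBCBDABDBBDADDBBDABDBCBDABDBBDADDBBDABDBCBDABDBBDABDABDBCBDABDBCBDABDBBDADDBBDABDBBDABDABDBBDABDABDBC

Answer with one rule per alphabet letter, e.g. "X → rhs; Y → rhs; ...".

  step 3 ⇒ step 4: BDABDBBDABDABDBBDABDABDBCBDABDBCBDABDBBDABDABDBCBDABDBCBDABDBBDABDABDBCBDBBDBBDA ⇒ BDA·BDB·C·BDA·BDB·BDA·BDA·BDB·C·BDA·BDB·C·BDA·BDB·BDA·BDA·BDB·C·BDA·BDB·C·BDA·BDB·BDA·DDB·BDA·BDB·C·BDA·BDB·BDA·DDB·BDA·BDB·C·BDA·BDB·BDA·BDA·BDB·C·BDA·BDB·C·BDA·BDB·BDA·DDB·BDA·BDB·C·BDA·BDB·BDA·DDB·BDA·BDB·C·BDA·BDB·BDA·BDA·BDB·C·BDA·BDB·C·BDA·BDB·BDA·DDB·BDA·BDB·BDA·BDA·BDB·BDA·BDA·BDB·C
    A ↦ C
    B ↦ BDA
    C ↦ DDB
    D ↦ BDB

A->C, B->BDA, C->DDB, D->BDB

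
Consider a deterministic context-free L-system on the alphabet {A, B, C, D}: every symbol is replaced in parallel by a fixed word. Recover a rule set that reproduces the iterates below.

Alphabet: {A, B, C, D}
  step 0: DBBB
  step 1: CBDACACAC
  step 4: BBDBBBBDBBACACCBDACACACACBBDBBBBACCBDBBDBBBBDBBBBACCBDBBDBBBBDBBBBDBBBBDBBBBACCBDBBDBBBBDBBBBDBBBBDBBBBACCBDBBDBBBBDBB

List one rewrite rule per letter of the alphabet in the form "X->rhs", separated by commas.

  step 0 ⇒ step 1: DBBB ⇒ CBD·AC·AC·AC
    B ↦ AC
    D ↦ CBD
    A ↦ BBD  (constrained at step 1)
    C ↦ BB  (constrained at step 1)

A->BBD, B->AC, C->BB, D->CBD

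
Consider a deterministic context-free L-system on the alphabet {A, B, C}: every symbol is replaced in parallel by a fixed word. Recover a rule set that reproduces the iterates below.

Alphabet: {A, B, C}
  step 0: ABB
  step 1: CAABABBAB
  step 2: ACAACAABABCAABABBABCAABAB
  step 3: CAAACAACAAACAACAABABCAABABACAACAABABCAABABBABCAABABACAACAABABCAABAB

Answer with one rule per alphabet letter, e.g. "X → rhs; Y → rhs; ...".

A->CAA, B->BAB, C->A

  step 2 ⇒ step 3: ACAACAABABCAABABBABCAABAB ⇒ CAA·A·CAA·CAA·A·CAA·CAA·BAB·CAA·BAB·A·CAA·CAA·BAB·CAA·BAB·BAB·CAA·BAB·A·CAA·CAA·BAB·CAA·BAB
    A ↦ CAA
    B ↦ BAB
    C ↦ A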